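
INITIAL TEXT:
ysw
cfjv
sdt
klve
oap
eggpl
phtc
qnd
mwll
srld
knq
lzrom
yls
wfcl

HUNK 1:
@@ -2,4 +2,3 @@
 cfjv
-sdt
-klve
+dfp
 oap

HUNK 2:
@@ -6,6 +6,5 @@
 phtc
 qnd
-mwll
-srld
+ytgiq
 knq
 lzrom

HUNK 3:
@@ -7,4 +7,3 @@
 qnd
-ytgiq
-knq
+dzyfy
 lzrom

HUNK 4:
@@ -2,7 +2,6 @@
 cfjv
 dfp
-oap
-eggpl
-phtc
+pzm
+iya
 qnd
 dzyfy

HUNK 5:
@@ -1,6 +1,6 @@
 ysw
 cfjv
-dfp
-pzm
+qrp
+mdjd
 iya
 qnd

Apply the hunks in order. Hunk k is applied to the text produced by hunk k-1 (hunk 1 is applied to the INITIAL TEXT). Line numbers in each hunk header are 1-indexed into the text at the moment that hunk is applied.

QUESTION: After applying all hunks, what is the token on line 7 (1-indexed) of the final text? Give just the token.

Answer: dzyfy

Derivation:
Hunk 1: at line 2 remove [sdt,klve] add [dfp] -> 13 lines: ysw cfjv dfp oap eggpl phtc qnd mwll srld knq lzrom yls wfcl
Hunk 2: at line 6 remove [mwll,srld] add [ytgiq] -> 12 lines: ysw cfjv dfp oap eggpl phtc qnd ytgiq knq lzrom yls wfcl
Hunk 3: at line 7 remove [ytgiq,knq] add [dzyfy] -> 11 lines: ysw cfjv dfp oap eggpl phtc qnd dzyfy lzrom yls wfcl
Hunk 4: at line 2 remove [oap,eggpl,phtc] add [pzm,iya] -> 10 lines: ysw cfjv dfp pzm iya qnd dzyfy lzrom yls wfcl
Hunk 5: at line 1 remove [dfp,pzm] add [qrp,mdjd] -> 10 lines: ysw cfjv qrp mdjd iya qnd dzyfy lzrom yls wfcl
Final line 7: dzyfy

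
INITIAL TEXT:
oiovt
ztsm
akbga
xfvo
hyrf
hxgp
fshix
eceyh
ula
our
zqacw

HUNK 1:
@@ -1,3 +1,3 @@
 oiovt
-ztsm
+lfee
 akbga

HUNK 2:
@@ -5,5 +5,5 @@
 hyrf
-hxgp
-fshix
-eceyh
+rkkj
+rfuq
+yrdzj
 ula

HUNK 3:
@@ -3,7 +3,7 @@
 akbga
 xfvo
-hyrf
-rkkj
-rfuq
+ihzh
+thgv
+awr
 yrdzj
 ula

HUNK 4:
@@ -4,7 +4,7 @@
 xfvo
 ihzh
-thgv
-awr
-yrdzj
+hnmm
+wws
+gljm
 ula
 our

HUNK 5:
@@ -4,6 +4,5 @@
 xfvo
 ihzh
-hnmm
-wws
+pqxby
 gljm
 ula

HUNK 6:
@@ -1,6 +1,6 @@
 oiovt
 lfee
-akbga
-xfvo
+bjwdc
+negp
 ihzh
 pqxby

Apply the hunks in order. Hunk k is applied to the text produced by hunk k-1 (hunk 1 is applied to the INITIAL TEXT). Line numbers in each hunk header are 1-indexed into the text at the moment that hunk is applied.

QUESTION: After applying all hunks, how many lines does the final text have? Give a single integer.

Hunk 1: at line 1 remove [ztsm] add [lfee] -> 11 lines: oiovt lfee akbga xfvo hyrf hxgp fshix eceyh ula our zqacw
Hunk 2: at line 5 remove [hxgp,fshix,eceyh] add [rkkj,rfuq,yrdzj] -> 11 lines: oiovt lfee akbga xfvo hyrf rkkj rfuq yrdzj ula our zqacw
Hunk 3: at line 3 remove [hyrf,rkkj,rfuq] add [ihzh,thgv,awr] -> 11 lines: oiovt lfee akbga xfvo ihzh thgv awr yrdzj ula our zqacw
Hunk 4: at line 4 remove [thgv,awr,yrdzj] add [hnmm,wws,gljm] -> 11 lines: oiovt lfee akbga xfvo ihzh hnmm wws gljm ula our zqacw
Hunk 5: at line 4 remove [hnmm,wws] add [pqxby] -> 10 lines: oiovt lfee akbga xfvo ihzh pqxby gljm ula our zqacw
Hunk 6: at line 1 remove [akbga,xfvo] add [bjwdc,negp] -> 10 lines: oiovt lfee bjwdc negp ihzh pqxby gljm ula our zqacw
Final line count: 10

Answer: 10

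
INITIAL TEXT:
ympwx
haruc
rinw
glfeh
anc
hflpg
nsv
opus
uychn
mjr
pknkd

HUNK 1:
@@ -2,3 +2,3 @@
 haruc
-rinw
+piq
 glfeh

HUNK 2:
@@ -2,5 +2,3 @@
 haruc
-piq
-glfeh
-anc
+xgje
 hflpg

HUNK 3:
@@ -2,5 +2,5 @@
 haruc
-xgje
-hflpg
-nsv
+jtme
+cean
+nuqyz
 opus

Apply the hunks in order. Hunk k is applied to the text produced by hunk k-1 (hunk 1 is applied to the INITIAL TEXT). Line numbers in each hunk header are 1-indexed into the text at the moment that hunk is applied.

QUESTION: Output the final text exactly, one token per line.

Answer: ympwx
haruc
jtme
cean
nuqyz
opus
uychn
mjr
pknkd

Derivation:
Hunk 1: at line 2 remove [rinw] add [piq] -> 11 lines: ympwx haruc piq glfeh anc hflpg nsv opus uychn mjr pknkd
Hunk 2: at line 2 remove [piq,glfeh,anc] add [xgje] -> 9 lines: ympwx haruc xgje hflpg nsv opus uychn mjr pknkd
Hunk 3: at line 2 remove [xgje,hflpg,nsv] add [jtme,cean,nuqyz] -> 9 lines: ympwx haruc jtme cean nuqyz opus uychn mjr pknkd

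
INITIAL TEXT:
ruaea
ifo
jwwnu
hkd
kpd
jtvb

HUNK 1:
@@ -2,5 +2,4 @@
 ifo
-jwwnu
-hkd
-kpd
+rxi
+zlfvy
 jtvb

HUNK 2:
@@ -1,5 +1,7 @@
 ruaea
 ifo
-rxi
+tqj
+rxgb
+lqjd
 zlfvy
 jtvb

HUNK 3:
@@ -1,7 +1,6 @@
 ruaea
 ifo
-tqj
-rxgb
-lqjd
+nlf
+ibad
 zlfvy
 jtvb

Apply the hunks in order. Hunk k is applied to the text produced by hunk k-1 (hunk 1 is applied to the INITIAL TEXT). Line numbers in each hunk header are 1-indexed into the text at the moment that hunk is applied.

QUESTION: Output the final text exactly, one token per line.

Answer: ruaea
ifo
nlf
ibad
zlfvy
jtvb

Derivation:
Hunk 1: at line 2 remove [jwwnu,hkd,kpd] add [rxi,zlfvy] -> 5 lines: ruaea ifo rxi zlfvy jtvb
Hunk 2: at line 1 remove [rxi] add [tqj,rxgb,lqjd] -> 7 lines: ruaea ifo tqj rxgb lqjd zlfvy jtvb
Hunk 3: at line 1 remove [tqj,rxgb,lqjd] add [nlf,ibad] -> 6 lines: ruaea ifo nlf ibad zlfvy jtvb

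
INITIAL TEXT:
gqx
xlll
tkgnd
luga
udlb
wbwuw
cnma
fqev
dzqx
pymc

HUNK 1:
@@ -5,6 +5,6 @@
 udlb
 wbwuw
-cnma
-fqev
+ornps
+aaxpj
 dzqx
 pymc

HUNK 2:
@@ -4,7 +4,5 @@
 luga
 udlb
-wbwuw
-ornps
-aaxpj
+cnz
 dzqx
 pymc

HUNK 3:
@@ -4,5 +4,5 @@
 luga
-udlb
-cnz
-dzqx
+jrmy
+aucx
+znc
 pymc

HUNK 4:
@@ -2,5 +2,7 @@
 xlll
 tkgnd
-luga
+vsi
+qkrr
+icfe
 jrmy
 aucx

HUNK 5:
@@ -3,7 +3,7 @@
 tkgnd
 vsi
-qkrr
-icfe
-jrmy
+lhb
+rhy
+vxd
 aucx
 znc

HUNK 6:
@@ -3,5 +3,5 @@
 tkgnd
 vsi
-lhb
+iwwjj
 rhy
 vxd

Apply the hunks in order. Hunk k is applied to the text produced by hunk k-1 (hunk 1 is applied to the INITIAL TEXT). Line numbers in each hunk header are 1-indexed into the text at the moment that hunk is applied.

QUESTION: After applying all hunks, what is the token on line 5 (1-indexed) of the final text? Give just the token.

Hunk 1: at line 5 remove [cnma,fqev] add [ornps,aaxpj] -> 10 lines: gqx xlll tkgnd luga udlb wbwuw ornps aaxpj dzqx pymc
Hunk 2: at line 4 remove [wbwuw,ornps,aaxpj] add [cnz] -> 8 lines: gqx xlll tkgnd luga udlb cnz dzqx pymc
Hunk 3: at line 4 remove [udlb,cnz,dzqx] add [jrmy,aucx,znc] -> 8 lines: gqx xlll tkgnd luga jrmy aucx znc pymc
Hunk 4: at line 2 remove [luga] add [vsi,qkrr,icfe] -> 10 lines: gqx xlll tkgnd vsi qkrr icfe jrmy aucx znc pymc
Hunk 5: at line 3 remove [qkrr,icfe,jrmy] add [lhb,rhy,vxd] -> 10 lines: gqx xlll tkgnd vsi lhb rhy vxd aucx znc pymc
Hunk 6: at line 3 remove [lhb] add [iwwjj] -> 10 lines: gqx xlll tkgnd vsi iwwjj rhy vxd aucx znc pymc
Final line 5: iwwjj

Answer: iwwjj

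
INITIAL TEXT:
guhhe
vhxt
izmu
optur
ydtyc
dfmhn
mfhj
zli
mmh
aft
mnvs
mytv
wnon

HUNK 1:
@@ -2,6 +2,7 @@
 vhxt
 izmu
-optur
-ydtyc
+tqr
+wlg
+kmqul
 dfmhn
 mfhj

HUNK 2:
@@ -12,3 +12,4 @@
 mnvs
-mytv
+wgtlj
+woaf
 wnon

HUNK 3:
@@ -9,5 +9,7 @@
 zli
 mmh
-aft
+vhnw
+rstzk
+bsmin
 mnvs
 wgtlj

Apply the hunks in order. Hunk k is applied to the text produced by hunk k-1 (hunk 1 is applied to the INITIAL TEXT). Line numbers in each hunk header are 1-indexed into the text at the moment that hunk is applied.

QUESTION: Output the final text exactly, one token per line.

Hunk 1: at line 2 remove [optur,ydtyc] add [tqr,wlg,kmqul] -> 14 lines: guhhe vhxt izmu tqr wlg kmqul dfmhn mfhj zli mmh aft mnvs mytv wnon
Hunk 2: at line 12 remove [mytv] add [wgtlj,woaf] -> 15 lines: guhhe vhxt izmu tqr wlg kmqul dfmhn mfhj zli mmh aft mnvs wgtlj woaf wnon
Hunk 3: at line 9 remove [aft] add [vhnw,rstzk,bsmin] -> 17 lines: guhhe vhxt izmu tqr wlg kmqul dfmhn mfhj zli mmh vhnw rstzk bsmin mnvs wgtlj woaf wnon

Answer: guhhe
vhxt
izmu
tqr
wlg
kmqul
dfmhn
mfhj
zli
mmh
vhnw
rstzk
bsmin
mnvs
wgtlj
woaf
wnon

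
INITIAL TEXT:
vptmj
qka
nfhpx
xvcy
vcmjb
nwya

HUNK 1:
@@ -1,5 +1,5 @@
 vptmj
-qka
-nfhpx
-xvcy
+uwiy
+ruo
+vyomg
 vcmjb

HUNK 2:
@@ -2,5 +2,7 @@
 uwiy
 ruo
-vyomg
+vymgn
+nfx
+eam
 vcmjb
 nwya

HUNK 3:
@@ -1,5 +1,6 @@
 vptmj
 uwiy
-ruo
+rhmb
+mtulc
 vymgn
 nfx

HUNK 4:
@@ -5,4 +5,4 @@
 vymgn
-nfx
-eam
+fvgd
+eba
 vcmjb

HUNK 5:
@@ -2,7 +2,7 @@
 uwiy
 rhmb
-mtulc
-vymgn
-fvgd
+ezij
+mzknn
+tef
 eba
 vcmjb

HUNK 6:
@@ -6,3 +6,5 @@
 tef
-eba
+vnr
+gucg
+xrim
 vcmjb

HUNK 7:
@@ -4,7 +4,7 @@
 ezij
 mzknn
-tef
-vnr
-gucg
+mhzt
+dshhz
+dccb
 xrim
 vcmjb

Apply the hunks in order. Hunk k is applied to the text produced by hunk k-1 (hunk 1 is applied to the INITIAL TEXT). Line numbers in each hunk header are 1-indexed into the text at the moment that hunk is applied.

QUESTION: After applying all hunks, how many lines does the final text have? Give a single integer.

Hunk 1: at line 1 remove [qka,nfhpx,xvcy] add [uwiy,ruo,vyomg] -> 6 lines: vptmj uwiy ruo vyomg vcmjb nwya
Hunk 2: at line 2 remove [vyomg] add [vymgn,nfx,eam] -> 8 lines: vptmj uwiy ruo vymgn nfx eam vcmjb nwya
Hunk 3: at line 1 remove [ruo] add [rhmb,mtulc] -> 9 lines: vptmj uwiy rhmb mtulc vymgn nfx eam vcmjb nwya
Hunk 4: at line 5 remove [nfx,eam] add [fvgd,eba] -> 9 lines: vptmj uwiy rhmb mtulc vymgn fvgd eba vcmjb nwya
Hunk 5: at line 2 remove [mtulc,vymgn,fvgd] add [ezij,mzknn,tef] -> 9 lines: vptmj uwiy rhmb ezij mzknn tef eba vcmjb nwya
Hunk 6: at line 6 remove [eba] add [vnr,gucg,xrim] -> 11 lines: vptmj uwiy rhmb ezij mzknn tef vnr gucg xrim vcmjb nwya
Hunk 7: at line 4 remove [tef,vnr,gucg] add [mhzt,dshhz,dccb] -> 11 lines: vptmj uwiy rhmb ezij mzknn mhzt dshhz dccb xrim vcmjb nwya
Final line count: 11

Answer: 11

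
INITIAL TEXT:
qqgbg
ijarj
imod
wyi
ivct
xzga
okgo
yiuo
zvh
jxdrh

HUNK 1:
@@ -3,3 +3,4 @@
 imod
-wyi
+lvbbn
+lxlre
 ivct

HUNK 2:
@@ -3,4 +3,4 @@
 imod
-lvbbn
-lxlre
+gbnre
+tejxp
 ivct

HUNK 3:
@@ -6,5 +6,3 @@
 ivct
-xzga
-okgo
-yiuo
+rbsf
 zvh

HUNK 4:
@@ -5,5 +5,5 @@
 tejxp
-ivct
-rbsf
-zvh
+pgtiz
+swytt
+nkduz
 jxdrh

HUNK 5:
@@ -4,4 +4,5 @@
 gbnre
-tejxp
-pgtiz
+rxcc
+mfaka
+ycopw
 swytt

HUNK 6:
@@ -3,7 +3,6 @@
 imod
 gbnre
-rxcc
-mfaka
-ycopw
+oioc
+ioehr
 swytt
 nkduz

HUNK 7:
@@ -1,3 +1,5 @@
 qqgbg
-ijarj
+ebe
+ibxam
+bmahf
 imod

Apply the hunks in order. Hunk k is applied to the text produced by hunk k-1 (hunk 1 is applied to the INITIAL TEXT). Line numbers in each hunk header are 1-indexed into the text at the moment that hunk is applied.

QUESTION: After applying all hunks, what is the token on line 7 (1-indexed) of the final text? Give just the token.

Answer: oioc

Derivation:
Hunk 1: at line 3 remove [wyi] add [lvbbn,lxlre] -> 11 lines: qqgbg ijarj imod lvbbn lxlre ivct xzga okgo yiuo zvh jxdrh
Hunk 2: at line 3 remove [lvbbn,lxlre] add [gbnre,tejxp] -> 11 lines: qqgbg ijarj imod gbnre tejxp ivct xzga okgo yiuo zvh jxdrh
Hunk 3: at line 6 remove [xzga,okgo,yiuo] add [rbsf] -> 9 lines: qqgbg ijarj imod gbnre tejxp ivct rbsf zvh jxdrh
Hunk 4: at line 5 remove [ivct,rbsf,zvh] add [pgtiz,swytt,nkduz] -> 9 lines: qqgbg ijarj imod gbnre tejxp pgtiz swytt nkduz jxdrh
Hunk 5: at line 4 remove [tejxp,pgtiz] add [rxcc,mfaka,ycopw] -> 10 lines: qqgbg ijarj imod gbnre rxcc mfaka ycopw swytt nkduz jxdrh
Hunk 6: at line 3 remove [rxcc,mfaka,ycopw] add [oioc,ioehr] -> 9 lines: qqgbg ijarj imod gbnre oioc ioehr swytt nkduz jxdrh
Hunk 7: at line 1 remove [ijarj] add [ebe,ibxam,bmahf] -> 11 lines: qqgbg ebe ibxam bmahf imod gbnre oioc ioehr swytt nkduz jxdrh
Final line 7: oioc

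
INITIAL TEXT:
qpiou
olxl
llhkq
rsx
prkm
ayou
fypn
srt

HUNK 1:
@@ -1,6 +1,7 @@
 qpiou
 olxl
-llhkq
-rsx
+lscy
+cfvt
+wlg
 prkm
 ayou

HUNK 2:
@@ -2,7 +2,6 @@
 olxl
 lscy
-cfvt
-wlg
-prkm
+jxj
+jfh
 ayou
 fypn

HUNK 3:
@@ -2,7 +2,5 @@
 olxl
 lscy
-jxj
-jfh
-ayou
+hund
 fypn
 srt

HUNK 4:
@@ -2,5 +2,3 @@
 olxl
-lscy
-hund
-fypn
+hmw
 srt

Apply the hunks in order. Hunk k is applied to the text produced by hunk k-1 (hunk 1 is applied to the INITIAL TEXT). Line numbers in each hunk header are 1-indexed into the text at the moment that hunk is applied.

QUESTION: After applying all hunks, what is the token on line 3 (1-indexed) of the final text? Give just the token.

Answer: hmw

Derivation:
Hunk 1: at line 1 remove [llhkq,rsx] add [lscy,cfvt,wlg] -> 9 lines: qpiou olxl lscy cfvt wlg prkm ayou fypn srt
Hunk 2: at line 2 remove [cfvt,wlg,prkm] add [jxj,jfh] -> 8 lines: qpiou olxl lscy jxj jfh ayou fypn srt
Hunk 3: at line 2 remove [jxj,jfh,ayou] add [hund] -> 6 lines: qpiou olxl lscy hund fypn srt
Hunk 4: at line 2 remove [lscy,hund,fypn] add [hmw] -> 4 lines: qpiou olxl hmw srt
Final line 3: hmw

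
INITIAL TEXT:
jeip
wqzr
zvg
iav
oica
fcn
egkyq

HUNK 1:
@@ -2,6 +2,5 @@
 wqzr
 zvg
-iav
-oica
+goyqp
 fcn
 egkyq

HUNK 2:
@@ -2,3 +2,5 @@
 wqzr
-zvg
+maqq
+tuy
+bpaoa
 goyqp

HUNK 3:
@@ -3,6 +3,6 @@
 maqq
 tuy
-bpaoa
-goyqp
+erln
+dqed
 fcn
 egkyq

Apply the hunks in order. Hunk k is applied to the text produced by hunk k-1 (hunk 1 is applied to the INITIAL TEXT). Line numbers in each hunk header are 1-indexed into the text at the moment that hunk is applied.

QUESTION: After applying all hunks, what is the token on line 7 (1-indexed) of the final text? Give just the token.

Answer: fcn

Derivation:
Hunk 1: at line 2 remove [iav,oica] add [goyqp] -> 6 lines: jeip wqzr zvg goyqp fcn egkyq
Hunk 2: at line 2 remove [zvg] add [maqq,tuy,bpaoa] -> 8 lines: jeip wqzr maqq tuy bpaoa goyqp fcn egkyq
Hunk 3: at line 3 remove [bpaoa,goyqp] add [erln,dqed] -> 8 lines: jeip wqzr maqq tuy erln dqed fcn egkyq
Final line 7: fcn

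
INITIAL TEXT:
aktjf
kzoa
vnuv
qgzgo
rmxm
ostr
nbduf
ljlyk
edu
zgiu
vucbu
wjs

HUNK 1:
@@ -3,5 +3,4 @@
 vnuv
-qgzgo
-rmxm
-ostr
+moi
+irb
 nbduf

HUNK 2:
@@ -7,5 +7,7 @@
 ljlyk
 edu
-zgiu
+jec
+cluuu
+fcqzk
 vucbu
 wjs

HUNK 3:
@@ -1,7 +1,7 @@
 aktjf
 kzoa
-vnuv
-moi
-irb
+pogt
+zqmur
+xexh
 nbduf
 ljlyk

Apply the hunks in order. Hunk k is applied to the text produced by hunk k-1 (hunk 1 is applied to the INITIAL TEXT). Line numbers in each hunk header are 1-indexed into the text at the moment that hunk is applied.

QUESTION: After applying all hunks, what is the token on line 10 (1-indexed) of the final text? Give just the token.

Answer: cluuu

Derivation:
Hunk 1: at line 3 remove [qgzgo,rmxm,ostr] add [moi,irb] -> 11 lines: aktjf kzoa vnuv moi irb nbduf ljlyk edu zgiu vucbu wjs
Hunk 2: at line 7 remove [zgiu] add [jec,cluuu,fcqzk] -> 13 lines: aktjf kzoa vnuv moi irb nbduf ljlyk edu jec cluuu fcqzk vucbu wjs
Hunk 3: at line 1 remove [vnuv,moi,irb] add [pogt,zqmur,xexh] -> 13 lines: aktjf kzoa pogt zqmur xexh nbduf ljlyk edu jec cluuu fcqzk vucbu wjs
Final line 10: cluuu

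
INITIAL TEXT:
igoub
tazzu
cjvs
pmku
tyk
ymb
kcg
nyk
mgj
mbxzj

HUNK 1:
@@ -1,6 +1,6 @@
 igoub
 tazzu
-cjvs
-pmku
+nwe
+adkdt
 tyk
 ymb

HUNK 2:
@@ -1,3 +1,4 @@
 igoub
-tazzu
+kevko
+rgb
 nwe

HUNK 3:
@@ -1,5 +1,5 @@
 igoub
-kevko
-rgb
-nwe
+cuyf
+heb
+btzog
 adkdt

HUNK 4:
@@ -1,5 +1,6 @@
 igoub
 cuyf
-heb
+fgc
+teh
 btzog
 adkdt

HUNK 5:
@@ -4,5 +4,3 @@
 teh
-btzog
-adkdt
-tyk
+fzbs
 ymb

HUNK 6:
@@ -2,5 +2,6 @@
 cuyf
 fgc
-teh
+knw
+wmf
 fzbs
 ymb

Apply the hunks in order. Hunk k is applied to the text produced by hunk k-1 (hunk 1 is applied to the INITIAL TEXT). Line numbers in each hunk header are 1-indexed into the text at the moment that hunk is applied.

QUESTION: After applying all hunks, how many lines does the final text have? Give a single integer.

Answer: 11

Derivation:
Hunk 1: at line 1 remove [cjvs,pmku] add [nwe,adkdt] -> 10 lines: igoub tazzu nwe adkdt tyk ymb kcg nyk mgj mbxzj
Hunk 2: at line 1 remove [tazzu] add [kevko,rgb] -> 11 lines: igoub kevko rgb nwe adkdt tyk ymb kcg nyk mgj mbxzj
Hunk 3: at line 1 remove [kevko,rgb,nwe] add [cuyf,heb,btzog] -> 11 lines: igoub cuyf heb btzog adkdt tyk ymb kcg nyk mgj mbxzj
Hunk 4: at line 1 remove [heb] add [fgc,teh] -> 12 lines: igoub cuyf fgc teh btzog adkdt tyk ymb kcg nyk mgj mbxzj
Hunk 5: at line 4 remove [btzog,adkdt,tyk] add [fzbs] -> 10 lines: igoub cuyf fgc teh fzbs ymb kcg nyk mgj mbxzj
Hunk 6: at line 2 remove [teh] add [knw,wmf] -> 11 lines: igoub cuyf fgc knw wmf fzbs ymb kcg nyk mgj mbxzj
Final line count: 11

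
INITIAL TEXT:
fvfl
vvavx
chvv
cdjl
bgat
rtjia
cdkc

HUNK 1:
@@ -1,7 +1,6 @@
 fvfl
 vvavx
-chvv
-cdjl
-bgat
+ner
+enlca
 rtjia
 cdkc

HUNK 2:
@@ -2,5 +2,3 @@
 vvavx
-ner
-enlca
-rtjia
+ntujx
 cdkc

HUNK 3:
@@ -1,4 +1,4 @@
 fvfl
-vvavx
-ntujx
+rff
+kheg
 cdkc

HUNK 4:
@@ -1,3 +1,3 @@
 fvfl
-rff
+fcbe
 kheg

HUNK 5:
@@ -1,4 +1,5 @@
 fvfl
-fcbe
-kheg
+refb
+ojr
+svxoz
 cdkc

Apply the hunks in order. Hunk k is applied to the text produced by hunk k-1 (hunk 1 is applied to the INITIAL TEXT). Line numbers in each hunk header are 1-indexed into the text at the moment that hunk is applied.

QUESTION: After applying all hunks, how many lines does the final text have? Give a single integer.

Hunk 1: at line 1 remove [chvv,cdjl,bgat] add [ner,enlca] -> 6 lines: fvfl vvavx ner enlca rtjia cdkc
Hunk 2: at line 2 remove [ner,enlca,rtjia] add [ntujx] -> 4 lines: fvfl vvavx ntujx cdkc
Hunk 3: at line 1 remove [vvavx,ntujx] add [rff,kheg] -> 4 lines: fvfl rff kheg cdkc
Hunk 4: at line 1 remove [rff] add [fcbe] -> 4 lines: fvfl fcbe kheg cdkc
Hunk 5: at line 1 remove [fcbe,kheg] add [refb,ojr,svxoz] -> 5 lines: fvfl refb ojr svxoz cdkc
Final line count: 5

Answer: 5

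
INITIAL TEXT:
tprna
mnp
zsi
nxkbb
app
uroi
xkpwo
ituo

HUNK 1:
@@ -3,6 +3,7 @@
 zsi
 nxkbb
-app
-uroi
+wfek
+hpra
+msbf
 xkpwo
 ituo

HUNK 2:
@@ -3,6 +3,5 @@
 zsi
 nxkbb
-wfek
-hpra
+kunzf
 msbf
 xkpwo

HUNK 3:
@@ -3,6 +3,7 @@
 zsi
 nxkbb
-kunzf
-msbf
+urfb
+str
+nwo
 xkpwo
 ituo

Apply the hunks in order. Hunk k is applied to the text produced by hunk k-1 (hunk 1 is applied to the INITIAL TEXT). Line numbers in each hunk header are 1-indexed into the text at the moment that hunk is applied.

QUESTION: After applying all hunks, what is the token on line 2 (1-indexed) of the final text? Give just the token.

Hunk 1: at line 3 remove [app,uroi] add [wfek,hpra,msbf] -> 9 lines: tprna mnp zsi nxkbb wfek hpra msbf xkpwo ituo
Hunk 2: at line 3 remove [wfek,hpra] add [kunzf] -> 8 lines: tprna mnp zsi nxkbb kunzf msbf xkpwo ituo
Hunk 3: at line 3 remove [kunzf,msbf] add [urfb,str,nwo] -> 9 lines: tprna mnp zsi nxkbb urfb str nwo xkpwo ituo
Final line 2: mnp

Answer: mnp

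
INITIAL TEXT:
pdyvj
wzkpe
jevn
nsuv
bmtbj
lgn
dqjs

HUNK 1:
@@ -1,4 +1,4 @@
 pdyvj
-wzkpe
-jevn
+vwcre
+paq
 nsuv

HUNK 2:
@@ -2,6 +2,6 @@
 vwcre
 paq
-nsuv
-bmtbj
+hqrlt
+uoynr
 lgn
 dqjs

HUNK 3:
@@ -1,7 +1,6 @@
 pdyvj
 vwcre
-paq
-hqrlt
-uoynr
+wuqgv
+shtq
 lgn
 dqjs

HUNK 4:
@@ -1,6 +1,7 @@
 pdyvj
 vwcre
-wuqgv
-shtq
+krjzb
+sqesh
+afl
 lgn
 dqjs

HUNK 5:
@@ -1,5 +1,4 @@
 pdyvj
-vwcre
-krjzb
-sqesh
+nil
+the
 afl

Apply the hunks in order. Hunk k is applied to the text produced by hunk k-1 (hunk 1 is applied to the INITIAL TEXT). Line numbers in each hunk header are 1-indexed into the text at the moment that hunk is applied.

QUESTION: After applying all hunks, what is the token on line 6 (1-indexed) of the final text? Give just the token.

Answer: dqjs

Derivation:
Hunk 1: at line 1 remove [wzkpe,jevn] add [vwcre,paq] -> 7 lines: pdyvj vwcre paq nsuv bmtbj lgn dqjs
Hunk 2: at line 2 remove [nsuv,bmtbj] add [hqrlt,uoynr] -> 7 lines: pdyvj vwcre paq hqrlt uoynr lgn dqjs
Hunk 3: at line 1 remove [paq,hqrlt,uoynr] add [wuqgv,shtq] -> 6 lines: pdyvj vwcre wuqgv shtq lgn dqjs
Hunk 4: at line 1 remove [wuqgv,shtq] add [krjzb,sqesh,afl] -> 7 lines: pdyvj vwcre krjzb sqesh afl lgn dqjs
Hunk 5: at line 1 remove [vwcre,krjzb,sqesh] add [nil,the] -> 6 lines: pdyvj nil the afl lgn dqjs
Final line 6: dqjs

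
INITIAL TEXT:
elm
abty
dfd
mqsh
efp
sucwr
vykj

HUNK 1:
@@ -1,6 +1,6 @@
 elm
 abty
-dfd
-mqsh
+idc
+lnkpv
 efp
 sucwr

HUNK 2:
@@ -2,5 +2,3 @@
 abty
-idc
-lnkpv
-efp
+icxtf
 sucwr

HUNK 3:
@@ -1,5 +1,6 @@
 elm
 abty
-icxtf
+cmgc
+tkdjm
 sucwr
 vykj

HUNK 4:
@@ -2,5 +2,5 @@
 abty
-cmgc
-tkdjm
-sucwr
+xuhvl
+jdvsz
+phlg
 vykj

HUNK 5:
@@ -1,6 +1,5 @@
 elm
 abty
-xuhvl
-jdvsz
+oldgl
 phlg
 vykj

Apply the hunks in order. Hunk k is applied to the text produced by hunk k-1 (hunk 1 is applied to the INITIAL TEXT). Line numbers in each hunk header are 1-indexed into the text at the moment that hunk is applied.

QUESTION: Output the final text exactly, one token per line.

Answer: elm
abty
oldgl
phlg
vykj

Derivation:
Hunk 1: at line 1 remove [dfd,mqsh] add [idc,lnkpv] -> 7 lines: elm abty idc lnkpv efp sucwr vykj
Hunk 2: at line 2 remove [idc,lnkpv,efp] add [icxtf] -> 5 lines: elm abty icxtf sucwr vykj
Hunk 3: at line 1 remove [icxtf] add [cmgc,tkdjm] -> 6 lines: elm abty cmgc tkdjm sucwr vykj
Hunk 4: at line 2 remove [cmgc,tkdjm,sucwr] add [xuhvl,jdvsz,phlg] -> 6 lines: elm abty xuhvl jdvsz phlg vykj
Hunk 5: at line 1 remove [xuhvl,jdvsz] add [oldgl] -> 5 lines: elm abty oldgl phlg vykj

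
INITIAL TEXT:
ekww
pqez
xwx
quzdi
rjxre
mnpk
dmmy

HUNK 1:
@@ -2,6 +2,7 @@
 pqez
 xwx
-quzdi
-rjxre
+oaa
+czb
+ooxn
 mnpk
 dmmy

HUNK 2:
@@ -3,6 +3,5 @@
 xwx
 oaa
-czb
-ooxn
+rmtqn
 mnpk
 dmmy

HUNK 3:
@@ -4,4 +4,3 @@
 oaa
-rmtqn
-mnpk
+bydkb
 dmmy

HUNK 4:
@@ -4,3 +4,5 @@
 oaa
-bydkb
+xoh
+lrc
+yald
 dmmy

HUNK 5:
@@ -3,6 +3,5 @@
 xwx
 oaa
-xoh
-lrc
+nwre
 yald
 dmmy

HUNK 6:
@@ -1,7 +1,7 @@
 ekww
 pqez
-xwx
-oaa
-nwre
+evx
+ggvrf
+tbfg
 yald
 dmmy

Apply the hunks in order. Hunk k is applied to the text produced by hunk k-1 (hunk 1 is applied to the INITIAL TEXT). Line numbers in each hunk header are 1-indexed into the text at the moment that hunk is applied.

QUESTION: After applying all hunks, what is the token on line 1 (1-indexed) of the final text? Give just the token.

Answer: ekww

Derivation:
Hunk 1: at line 2 remove [quzdi,rjxre] add [oaa,czb,ooxn] -> 8 lines: ekww pqez xwx oaa czb ooxn mnpk dmmy
Hunk 2: at line 3 remove [czb,ooxn] add [rmtqn] -> 7 lines: ekww pqez xwx oaa rmtqn mnpk dmmy
Hunk 3: at line 4 remove [rmtqn,mnpk] add [bydkb] -> 6 lines: ekww pqez xwx oaa bydkb dmmy
Hunk 4: at line 4 remove [bydkb] add [xoh,lrc,yald] -> 8 lines: ekww pqez xwx oaa xoh lrc yald dmmy
Hunk 5: at line 3 remove [xoh,lrc] add [nwre] -> 7 lines: ekww pqez xwx oaa nwre yald dmmy
Hunk 6: at line 1 remove [xwx,oaa,nwre] add [evx,ggvrf,tbfg] -> 7 lines: ekww pqez evx ggvrf tbfg yald dmmy
Final line 1: ekww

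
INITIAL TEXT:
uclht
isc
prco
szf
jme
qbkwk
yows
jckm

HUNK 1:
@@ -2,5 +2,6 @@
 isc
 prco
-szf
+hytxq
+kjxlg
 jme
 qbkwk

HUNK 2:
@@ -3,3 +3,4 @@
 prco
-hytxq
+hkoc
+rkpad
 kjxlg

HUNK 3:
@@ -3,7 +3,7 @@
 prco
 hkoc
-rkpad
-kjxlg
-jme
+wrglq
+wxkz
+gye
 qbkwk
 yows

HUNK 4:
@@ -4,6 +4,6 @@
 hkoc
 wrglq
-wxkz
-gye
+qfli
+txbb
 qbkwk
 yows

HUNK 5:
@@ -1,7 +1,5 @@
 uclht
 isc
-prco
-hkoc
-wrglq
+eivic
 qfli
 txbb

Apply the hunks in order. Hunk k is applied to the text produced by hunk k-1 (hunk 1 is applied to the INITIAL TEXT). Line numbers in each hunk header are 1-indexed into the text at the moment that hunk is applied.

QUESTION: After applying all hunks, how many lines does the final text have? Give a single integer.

Hunk 1: at line 2 remove [szf] add [hytxq,kjxlg] -> 9 lines: uclht isc prco hytxq kjxlg jme qbkwk yows jckm
Hunk 2: at line 3 remove [hytxq] add [hkoc,rkpad] -> 10 lines: uclht isc prco hkoc rkpad kjxlg jme qbkwk yows jckm
Hunk 3: at line 3 remove [rkpad,kjxlg,jme] add [wrglq,wxkz,gye] -> 10 lines: uclht isc prco hkoc wrglq wxkz gye qbkwk yows jckm
Hunk 4: at line 4 remove [wxkz,gye] add [qfli,txbb] -> 10 lines: uclht isc prco hkoc wrglq qfli txbb qbkwk yows jckm
Hunk 5: at line 1 remove [prco,hkoc,wrglq] add [eivic] -> 8 lines: uclht isc eivic qfli txbb qbkwk yows jckm
Final line count: 8

Answer: 8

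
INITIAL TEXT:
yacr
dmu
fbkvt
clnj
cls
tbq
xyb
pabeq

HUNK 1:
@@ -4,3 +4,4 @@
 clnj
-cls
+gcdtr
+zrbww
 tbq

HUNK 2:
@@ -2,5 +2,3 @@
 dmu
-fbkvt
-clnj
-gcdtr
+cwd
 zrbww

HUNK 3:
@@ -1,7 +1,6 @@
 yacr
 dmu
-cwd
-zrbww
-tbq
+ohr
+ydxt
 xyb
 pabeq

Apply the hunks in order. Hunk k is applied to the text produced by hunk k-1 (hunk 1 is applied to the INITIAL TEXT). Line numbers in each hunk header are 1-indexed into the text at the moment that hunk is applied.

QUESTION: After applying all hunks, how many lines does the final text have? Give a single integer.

Hunk 1: at line 4 remove [cls] add [gcdtr,zrbww] -> 9 lines: yacr dmu fbkvt clnj gcdtr zrbww tbq xyb pabeq
Hunk 2: at line 2 remove [fbkvt,clnj,gcdtr] add [cwd] -> 7 lines: yacr dmu cwd zrbww tbq xyb pabeq
Hunk 3: at line 1 remove [cwd,zrbww,tbq] add [ohr,ydxt] -> 6 lines: yacr dmu ohr ydxt xyb pabeq
Final line count: 6

Answer: 6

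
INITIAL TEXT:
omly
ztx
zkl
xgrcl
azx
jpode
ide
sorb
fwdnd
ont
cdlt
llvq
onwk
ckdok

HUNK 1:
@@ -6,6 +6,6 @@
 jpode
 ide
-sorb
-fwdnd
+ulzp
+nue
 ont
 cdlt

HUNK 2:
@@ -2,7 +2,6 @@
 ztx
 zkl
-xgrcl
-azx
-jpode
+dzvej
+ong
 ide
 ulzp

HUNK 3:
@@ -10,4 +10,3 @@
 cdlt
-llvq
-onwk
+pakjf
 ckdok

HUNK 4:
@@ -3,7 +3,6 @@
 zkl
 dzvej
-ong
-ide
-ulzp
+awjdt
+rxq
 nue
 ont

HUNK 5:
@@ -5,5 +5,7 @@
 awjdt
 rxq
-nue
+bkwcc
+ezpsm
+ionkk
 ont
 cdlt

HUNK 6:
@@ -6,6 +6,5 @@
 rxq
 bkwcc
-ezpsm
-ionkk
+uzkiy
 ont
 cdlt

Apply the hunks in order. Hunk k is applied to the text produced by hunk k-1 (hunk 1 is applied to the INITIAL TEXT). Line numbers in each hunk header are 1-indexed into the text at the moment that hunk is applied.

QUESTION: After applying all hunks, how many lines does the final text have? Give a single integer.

Answer: 12

Derivation:
Hunk 1: at line 6 remove [sorb,fwdnd] add [ulzp,nue] -> 14 lines: omly ztx zkl xgrcl azx jpode ide ulzp nue ont cdlt llvq onwk ckdok
Hunk 2: at line 2 remove [xgrcl,azx,jpode] add [dzvej,ong] -> 13 lines: omly ztx zkl dzvej ong ide ulzp nue ont cdlt llvq onwk ckdok
Hunk 3: at line 10 remove [llvq,onwk] add [pakjf] -> 12 lines: omly ztx zkl dzvej ong ide ulzp nue ont cdlt pakjf ckdok
Hunk 4: at line 3 remove [ong,ide,ulzp] add [awjdt,rxq] -> 11 lines: omly ztx zkl dzvej awjdt rxq nue ont cdlt pakjf ckdok
Hunk 5: at line 5 remove [nue] add [bkwcc,ezpsm,ionkk] -> 13 lines: omly ztx zkl dzvej awjdt rxq bkwcc ezpsm ionkk ont cdlt pakjf ckdok
Hunk 6: at line 6 remove [ezpsm,ionkk] add [uzkiy] -> 12 lines: omly ztx zkl dzvej awjdt rxq bkwcc uzkiy ont cdlt pakjf ckdok
Final line count: 12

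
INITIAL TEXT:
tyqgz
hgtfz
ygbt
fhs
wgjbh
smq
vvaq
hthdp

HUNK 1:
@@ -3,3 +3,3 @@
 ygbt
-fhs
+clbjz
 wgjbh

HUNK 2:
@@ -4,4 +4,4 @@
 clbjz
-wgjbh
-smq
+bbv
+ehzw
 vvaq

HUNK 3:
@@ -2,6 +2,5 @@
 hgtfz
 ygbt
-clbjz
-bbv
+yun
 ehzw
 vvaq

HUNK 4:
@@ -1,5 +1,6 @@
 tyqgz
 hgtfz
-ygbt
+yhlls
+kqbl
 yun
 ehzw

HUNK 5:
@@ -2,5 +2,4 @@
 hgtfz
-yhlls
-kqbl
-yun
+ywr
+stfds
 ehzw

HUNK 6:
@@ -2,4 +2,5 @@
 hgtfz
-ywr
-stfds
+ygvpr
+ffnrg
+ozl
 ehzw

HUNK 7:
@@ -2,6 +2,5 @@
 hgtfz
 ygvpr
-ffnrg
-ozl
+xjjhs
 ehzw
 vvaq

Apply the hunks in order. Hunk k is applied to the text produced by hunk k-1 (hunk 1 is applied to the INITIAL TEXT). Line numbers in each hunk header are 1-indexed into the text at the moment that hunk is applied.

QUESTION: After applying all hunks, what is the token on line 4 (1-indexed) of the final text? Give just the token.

Answer: xjjhs

Derivation:
Hunk 1: at line 3 remove [fhs] add [clbjz] -> 8 lines: tyqgz hgtfz ygbt clbjz wgjbh smq vvaq hthdp
Hunk 2: at line 4 remove [wgjbh,smq] add [bbv,ehzw] -> 8 lines: tyqgz hgtfz ygbt clbjz bbv ehzw vvaq hthdp
Hunk 3: at line 2 remove [clbjz,bbv] add [yun] -> 7 lines: tyqgz hgtfz ygbt yun ehzw vvaq hthdp
Hunk 4: at line 1 remove [ygbt] add [yhlls,kqbl] -> 8 lines: tyqgz hgtfz yhlls kqbl yun ehzw vvaq hthdp
Hunk 5: at line 2 remove [yhlls,kqbl,yun] add [ywr,stfds] -> 7 lines: tyqgz hgtfz ywr stfds ehzw vvaq hthdp
Hunk 6: at line 2 remove [ywr,stfds] add [ygvpr,ffnrg,ozl] -> 8 lines: tyqgz hgtfz ygvpr ffnrg ozl ehzw vvaq hthdp
Hunk 7: at line 2 remove [ffnrg,ozl] add [xjjhs] -> 7 lines: tyqgz hgtfz ygvpr xjjhs ehzw vvaq hthdp
Final line 4: xjjhs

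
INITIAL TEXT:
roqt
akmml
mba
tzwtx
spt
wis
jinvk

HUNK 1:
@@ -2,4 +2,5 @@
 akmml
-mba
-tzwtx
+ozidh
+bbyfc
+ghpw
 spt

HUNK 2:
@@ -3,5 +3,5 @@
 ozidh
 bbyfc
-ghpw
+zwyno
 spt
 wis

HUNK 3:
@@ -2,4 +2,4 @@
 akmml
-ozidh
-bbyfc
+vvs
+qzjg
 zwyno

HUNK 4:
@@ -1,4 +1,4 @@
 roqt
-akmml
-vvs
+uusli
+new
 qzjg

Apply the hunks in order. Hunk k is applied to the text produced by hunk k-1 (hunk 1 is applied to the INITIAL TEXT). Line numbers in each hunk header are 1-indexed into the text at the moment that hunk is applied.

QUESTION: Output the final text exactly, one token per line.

Answer: roqt
uusli
new
qzjg
zwyno
spt
wis
jinvk

Derivation:
Hunk 1: at line 2 remove [mba,tzwtx] add [ozidh,bbyfc,ghpw] -> 8 lines: roqt akmml ozidh bbyfc ghpw spt wis jinvk
Hunk 2: at line 3 remove [ghpw] add [zwyno] -> 8 lines: roqt akmml ozidh bbyfc zwyno spt wis jinvk
Hunk 3: at line 2 remove [ozidh,bbyfc] add [vvs,qzjg] -> 8 lines: roqt akmml vvs qzjg zwyno spt wis jinvk
Hunk 4: at line 1 remove [akmml,vvs] add [uusli,new] -> 8 lines: roqt uusli new qzjg zwyno spt wis jinvk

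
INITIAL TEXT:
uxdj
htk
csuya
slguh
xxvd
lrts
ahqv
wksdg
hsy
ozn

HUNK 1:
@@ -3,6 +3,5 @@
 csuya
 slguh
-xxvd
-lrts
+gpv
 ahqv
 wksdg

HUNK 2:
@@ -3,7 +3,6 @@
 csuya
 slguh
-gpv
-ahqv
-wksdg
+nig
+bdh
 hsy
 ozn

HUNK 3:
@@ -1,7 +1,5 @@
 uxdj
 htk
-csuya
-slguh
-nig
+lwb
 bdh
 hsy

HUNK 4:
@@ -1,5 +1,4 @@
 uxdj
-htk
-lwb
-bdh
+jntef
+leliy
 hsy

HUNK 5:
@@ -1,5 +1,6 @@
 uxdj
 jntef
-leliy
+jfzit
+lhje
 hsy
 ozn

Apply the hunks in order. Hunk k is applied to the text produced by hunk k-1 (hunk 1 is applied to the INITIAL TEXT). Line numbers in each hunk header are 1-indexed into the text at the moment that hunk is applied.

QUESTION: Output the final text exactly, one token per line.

Hunk 1: at line 3 remove [xxvd,lrts] add [gpv] -> 9 lines: uxdj htk csuya slguh gpv ahqv wksdg hsy ozn
Hunk 2: at line 3 remove [gpv,ahqv,wksdg] add [nig,bdh] -> 8 lines: uxdj htk csuya slguh nig bdh hsy ozn
Hunk 3: at line 1 remove [csuya,slguh,nig] add [lwb] -> 6 lines: uxdj htk lwb bdh hsy ozn
Hunk 4: at line 1 remove [htk,lwb,bdh] add [jntef,leliy] -> 5 lines: uxdj jntef leliy hsy ozn
Hunk 5: at line 1 remove [leliy] add [jfzit,lhje] -> 6 lines: uxdj jntef jfzit lhje hsy ozn

Answer: uxdj
jntef
jfzit
lhje
hsy
ozn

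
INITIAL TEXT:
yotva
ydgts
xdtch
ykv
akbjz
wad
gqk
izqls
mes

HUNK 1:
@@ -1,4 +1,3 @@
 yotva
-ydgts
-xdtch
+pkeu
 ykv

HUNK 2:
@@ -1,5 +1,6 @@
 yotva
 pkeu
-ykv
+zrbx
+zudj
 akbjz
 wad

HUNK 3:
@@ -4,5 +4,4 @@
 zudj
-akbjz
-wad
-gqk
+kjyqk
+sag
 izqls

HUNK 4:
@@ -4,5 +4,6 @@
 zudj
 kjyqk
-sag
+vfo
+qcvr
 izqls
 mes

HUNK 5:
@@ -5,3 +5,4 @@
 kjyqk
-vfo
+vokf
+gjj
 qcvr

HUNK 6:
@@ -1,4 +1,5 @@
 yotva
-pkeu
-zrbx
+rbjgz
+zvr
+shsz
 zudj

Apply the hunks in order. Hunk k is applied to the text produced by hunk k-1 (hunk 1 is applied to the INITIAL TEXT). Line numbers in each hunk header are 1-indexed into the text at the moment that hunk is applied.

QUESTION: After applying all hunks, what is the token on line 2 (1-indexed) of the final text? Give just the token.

Hunk 1: at line 1 remove [ydgts,xdtch] add [pkeu] -> 8 lines: yotva pkeu ykv akbjz wad gqk izqls mes
Hunk 2: at line 1 remove [ykv] add [zrbx,zudj] -> 9 lines: yotva pkeu zrbx zudj akbjz wad gqk izqls mes
Hunk 3: at line 4 remove [akbjz,wad,gqk] add [kjyqk,sag] -> 8 lines: yotva pkeu zrbx zudj kjyqk sag izqls mes
Hunk 4: at line 4 remove [sag] add [vfo,qcvr] -> 9 lines: yotva pkeu zrbx zudj kjyqk vfo qcvr izqls mes
Hunk 5: at line 5 remove [vfo] add [vokf,gjj] -> 10 lines: yotva pkeu zrbx zudj kjyqk vokf gjj qcvr izqls mes
Hunk 6: at line 1 remove [pkeu,zrbx] add [rbjgz,zvr,shsz] -> 11 lines: yotva rbjgz zvr shsz zudj kjyqk vokf gjj qcvr izqls mes
Final line 2: rbjgz

Answer: rbjgz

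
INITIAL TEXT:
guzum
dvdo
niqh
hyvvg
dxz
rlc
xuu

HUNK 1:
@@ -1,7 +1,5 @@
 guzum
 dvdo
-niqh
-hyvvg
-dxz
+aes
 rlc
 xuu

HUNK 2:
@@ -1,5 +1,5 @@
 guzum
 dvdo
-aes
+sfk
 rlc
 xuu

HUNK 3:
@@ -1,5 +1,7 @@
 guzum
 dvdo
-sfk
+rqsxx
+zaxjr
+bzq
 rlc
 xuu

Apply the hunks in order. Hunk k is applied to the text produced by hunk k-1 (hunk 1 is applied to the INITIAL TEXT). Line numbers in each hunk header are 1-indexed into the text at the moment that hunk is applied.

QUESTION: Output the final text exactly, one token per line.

Answer: guzum
dvdo
rqsxx
zaxjr
bzq
rlc
xuu

Derivation:
Hunk 1: at line 1 remove [niqh,hyvvg,dxz] add [aes] -> 5 lines: guzum dvdo aes rlc xuu
Hunk 2: at line 1 remove [aes] add [sfk] -> 5 lines: guzum dvdo sfk rlc xuu
Hunk 3: at line 1 remove [sfk] add [rqsxx,zaxjr,bzq] -> 7 lines: guzum dvdo rqsxx zaxjr bzq rlc xuu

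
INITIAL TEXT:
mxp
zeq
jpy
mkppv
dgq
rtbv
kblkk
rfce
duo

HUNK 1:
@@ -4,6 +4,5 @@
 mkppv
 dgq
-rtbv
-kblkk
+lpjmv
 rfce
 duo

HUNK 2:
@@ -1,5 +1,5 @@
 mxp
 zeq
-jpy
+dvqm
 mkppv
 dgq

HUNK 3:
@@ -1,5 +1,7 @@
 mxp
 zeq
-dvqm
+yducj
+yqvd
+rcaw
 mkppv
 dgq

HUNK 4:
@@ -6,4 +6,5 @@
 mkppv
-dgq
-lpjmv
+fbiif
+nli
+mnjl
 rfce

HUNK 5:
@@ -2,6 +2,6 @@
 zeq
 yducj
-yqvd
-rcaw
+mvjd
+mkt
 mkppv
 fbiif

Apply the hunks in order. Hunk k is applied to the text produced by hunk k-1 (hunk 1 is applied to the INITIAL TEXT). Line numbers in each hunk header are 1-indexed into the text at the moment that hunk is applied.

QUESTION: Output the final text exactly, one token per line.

Hunk 1: at line 4 remove [rtbv,kblkk] add [lpjmv] -> 8 lines: mxp zeq jpy mkppv dgq lpjmv rfce duo
Hunk 2: at line 1 remove [jpy] add [dvqm] -> 8 lines: mxp zeq dvqm mkppv dgq lpjmv rfce duo
Hunk 3: at line 1 remove [dvqm] add [yducj,yqvd,rcaw] -> 10 lines: mxp zeq yducj yqvd rcaw mkppv dgq lpjmv rfce duo
Hunk 4: at line 6 remove [dgq,lpjmv] add [fbiif,nli,mnjl] -> 11 lines: mxp zeq yducj yqvd rcaw mkppv fbiif nli mnjl rfce duo
Hunk 5: at line 2 remove [yqvd,rcaw] add [mvjd,mkt] -> 11 lines: mxp zeq yducj mvjd mkt mkppv fbiif nli mnjl rfce duo

Answer: mxp
zeq
yducj
mvjd
mkt
mkppv
fbiif
nli
mnjl
rfce
duo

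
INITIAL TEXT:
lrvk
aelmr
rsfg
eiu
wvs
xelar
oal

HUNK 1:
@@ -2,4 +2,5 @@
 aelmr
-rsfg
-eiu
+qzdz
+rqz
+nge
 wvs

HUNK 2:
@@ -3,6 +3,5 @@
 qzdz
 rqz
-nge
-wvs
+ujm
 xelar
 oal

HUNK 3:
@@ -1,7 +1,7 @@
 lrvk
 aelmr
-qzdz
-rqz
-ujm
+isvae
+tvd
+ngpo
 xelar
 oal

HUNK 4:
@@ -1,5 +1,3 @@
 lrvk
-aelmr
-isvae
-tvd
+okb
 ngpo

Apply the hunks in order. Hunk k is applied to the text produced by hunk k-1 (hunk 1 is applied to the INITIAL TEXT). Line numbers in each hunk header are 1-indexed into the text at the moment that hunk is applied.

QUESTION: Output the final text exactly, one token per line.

Answer: lrvk
okb
ngpo
xelar
oal

Derivation:
Hunk 1: at line 2 remove [rsfg,eiu] add [qzdz,rqz,nge] -> 8 lines: lrvk aelmr qzdz rqz nge wvs xelar oal
Hunk 2: at line 3 remove [nge,wvs] add [ujm] -> 7 lines: lrvk aelmr qzdz rqz ujm xelar oal
Hunk 3: at line 1 remove [qzdz,rqz,ujm] add [isvae,tvd,ngpo] -> 7 lines: lrvk aelmr isvae tvd ngpo xelar oal
Hunk 4: at line 1 remove [aelmr,isvae,tvd] add [okb] -> 5 lines: lrvk okb ngpo xelar oal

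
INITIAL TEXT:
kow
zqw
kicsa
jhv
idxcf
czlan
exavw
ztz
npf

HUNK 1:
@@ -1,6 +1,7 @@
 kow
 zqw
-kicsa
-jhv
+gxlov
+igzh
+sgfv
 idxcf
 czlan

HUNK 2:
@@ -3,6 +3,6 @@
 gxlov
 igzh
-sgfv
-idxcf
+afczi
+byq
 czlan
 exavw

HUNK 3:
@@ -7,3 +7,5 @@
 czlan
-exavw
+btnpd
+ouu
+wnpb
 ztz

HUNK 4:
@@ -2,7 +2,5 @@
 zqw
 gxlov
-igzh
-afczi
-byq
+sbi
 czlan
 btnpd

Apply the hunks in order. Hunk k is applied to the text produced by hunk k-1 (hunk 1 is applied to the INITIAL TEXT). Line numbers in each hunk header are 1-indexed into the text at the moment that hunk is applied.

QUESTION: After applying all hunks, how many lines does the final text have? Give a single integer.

Hunk 1: at line 1 remove [kicsa,jhv] add [gxlov,igzh,sgfv] -> 10 lines: kow zqw gxlov igzh sgfv idxcf czlan exavw ztz npf
Hunk 2: at line 3 remove [sgfv,idxcf] add [afczi,byq] -> 10 lines: kow zqw gxlov igzh afczi byq czlan exavw ztz npf
Hunk 3: at line 7 remove [exavw] add [btnpd,ouu,wnpb] -> 12 lines: kow zqw gxlov igzh afczi byq czlan btnpd ouu wnpb ztz npf
Hunk 4: at line 2 remove [igzh,afczi,byq] add [sbi] -> 10 lines: kow zqw gxlov sbi czlan btnpd ouu wnpb ztz npf
Final line count: 10

Answer: 10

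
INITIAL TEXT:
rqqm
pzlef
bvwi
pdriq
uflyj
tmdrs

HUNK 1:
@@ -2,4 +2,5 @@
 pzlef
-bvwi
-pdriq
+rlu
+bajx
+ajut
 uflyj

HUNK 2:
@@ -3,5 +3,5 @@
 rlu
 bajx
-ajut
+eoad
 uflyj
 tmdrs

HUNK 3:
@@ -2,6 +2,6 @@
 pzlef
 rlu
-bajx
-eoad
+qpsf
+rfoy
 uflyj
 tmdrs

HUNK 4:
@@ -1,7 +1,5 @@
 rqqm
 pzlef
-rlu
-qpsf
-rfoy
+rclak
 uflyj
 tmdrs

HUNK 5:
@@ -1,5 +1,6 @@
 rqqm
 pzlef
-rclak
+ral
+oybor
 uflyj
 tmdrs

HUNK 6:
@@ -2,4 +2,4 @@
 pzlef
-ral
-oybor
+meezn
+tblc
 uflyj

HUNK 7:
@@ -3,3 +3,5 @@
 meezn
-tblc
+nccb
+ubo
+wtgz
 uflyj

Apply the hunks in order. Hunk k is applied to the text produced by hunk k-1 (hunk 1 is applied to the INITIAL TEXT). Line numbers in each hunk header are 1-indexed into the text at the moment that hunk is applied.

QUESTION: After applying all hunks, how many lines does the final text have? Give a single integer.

Hunk 1: at line 2 remove [bvwi,pdriq] add [rlu,bajx,ajut] -> 7 lines: rqqm pzlef rlu bajx ajut uflyj tmdrs
Hunk 2: at line 3 remove [ajut] add [eoad] -> 7 lines: rqqm pzlef rlu bajx eoad uflyj tmdrs
Hunk 3: at line 2 remove [bajx,eoad] add [qpsf,rfoy] -> 7 lines: rqqm pzlef rlu qpsf rfoy uflyj tmdrs
Hunk 4: at line 1 remove [rlu,qpsf,rfoy] add [rclak] -> 5 lines: rqqm pzlef rclak uflyj tmdrs
Hunk 5: at line 1 remove [rclak] add [ral,oybor] -> 6 lines: rqqm pzlef ral oybor uflyj tmdrs
Hunk 6: at line 2 remove [ral,oybor] add [meezn,tblc] -> 6 lines: rqqm pzlef meezn tblc uflyj tmdrs
Hunk 7: at line 3 remove [tblc] add [nccb,ubo,wtgz] -> 8 lines: rqqm pzlef meezn nccb ubo wtgz uflyj tmdrs
Final line count: 8

Answer: 8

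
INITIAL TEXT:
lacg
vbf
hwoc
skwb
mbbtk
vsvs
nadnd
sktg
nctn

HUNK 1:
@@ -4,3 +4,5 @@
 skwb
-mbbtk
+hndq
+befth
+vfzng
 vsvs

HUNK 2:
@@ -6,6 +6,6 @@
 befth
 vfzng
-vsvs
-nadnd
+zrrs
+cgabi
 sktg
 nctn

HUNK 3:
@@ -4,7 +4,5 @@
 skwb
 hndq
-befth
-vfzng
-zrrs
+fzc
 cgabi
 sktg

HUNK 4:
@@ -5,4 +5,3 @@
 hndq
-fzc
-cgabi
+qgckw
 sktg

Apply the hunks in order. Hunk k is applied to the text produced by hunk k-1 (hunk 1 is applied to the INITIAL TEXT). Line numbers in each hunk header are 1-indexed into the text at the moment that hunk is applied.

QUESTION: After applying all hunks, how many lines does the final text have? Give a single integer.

Answer: 8

Derivation:
Hunk 1: at line 4 remove [mbbtk] add [hndq,befth,vfzng] -> 11 lines: lacg vbf hwoc skwb hndq befth vfzng vsvs nadnd sktg nctn
Hunk 2: at line 6 remove [vsvs,nadnd] add [zrrs,cgabi] -> 11 lines: lacg vbf hwoc skwb hndq befth vfzng zrrs cgabi sktg nctn
Hunk 3: at line 4 remove [befth,vfzng,zrrs] add [fzc] -> 9 lines: lacg vbf hwoc skwb hndq fzc cgabi sktg nctn
Hunk 4: at line 5 remove [fzc,cgabi] add [qgckw] -> 8 lines: lacg vbf hwoc skwb hndq qgckw sktg nctn
Final line count: 8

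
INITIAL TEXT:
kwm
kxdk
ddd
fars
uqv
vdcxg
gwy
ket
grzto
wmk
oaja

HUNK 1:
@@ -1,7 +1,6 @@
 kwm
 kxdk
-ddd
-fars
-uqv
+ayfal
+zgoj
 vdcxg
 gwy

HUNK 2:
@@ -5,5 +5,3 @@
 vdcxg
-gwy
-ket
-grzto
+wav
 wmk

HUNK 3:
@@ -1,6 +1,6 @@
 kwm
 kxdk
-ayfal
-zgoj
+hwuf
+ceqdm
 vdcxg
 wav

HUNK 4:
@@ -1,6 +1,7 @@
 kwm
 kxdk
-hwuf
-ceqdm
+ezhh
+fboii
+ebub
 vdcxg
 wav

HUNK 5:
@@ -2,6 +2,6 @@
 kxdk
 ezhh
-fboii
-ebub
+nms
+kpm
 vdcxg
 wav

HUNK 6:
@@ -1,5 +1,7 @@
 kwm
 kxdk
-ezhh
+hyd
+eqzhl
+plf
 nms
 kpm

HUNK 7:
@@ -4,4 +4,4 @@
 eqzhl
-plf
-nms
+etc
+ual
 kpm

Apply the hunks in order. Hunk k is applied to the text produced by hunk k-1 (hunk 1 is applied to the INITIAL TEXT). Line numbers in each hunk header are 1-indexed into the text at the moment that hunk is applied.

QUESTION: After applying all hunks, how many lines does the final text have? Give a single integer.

Hunk 1: at line 1 remove [ddd,fars,uqv] add [ayfal,zgoj] -> 10 lines: kwm kxdk ayfal zgoj vdcxg gwy ket grzto wmk oaja
Hunk 2: at line 5 remove [gwy,ket,grzto] add [wav] -> 8 lines: kwm kxdk ayfal zgoj vdcxg wav wmk oaja
Hunk 3: at line 1 remove [ayfal,zgoj] add [hwuf,ceqdm] -> 8 lines: kwm kxdk hwuf ceqdm vdcxg wav wmk oaja
Hunk 4: at line 1 remove [hwuf,ceqdm] add [ezhh,fboii,ebub] -> 9 lines: kwm kxdk ezhh fboii ebub vdcxg wav wmk oaja
Hunk 5: at line 2 remove [fboii,ebub] add [nms,kpm] -> 9 lines: kwm kxdk ezhh nms kpm vdcxg wav wmk oaja
Hunk 6: at line 1 remove [ezhh] add [hyd,eqzhl,plf] -> 11 lines: kwm kxdk hyd eqzhl plf nms kpm vdcxg wav wmk oaja
Hunk 7: at line 4 remove [plf,nms] add [etc,ual] -> 11 lines: kwm kxdk hyd eqzhl etc ual kpm vdcxg wav wmk oaja
Final line count: 11

Answer: 11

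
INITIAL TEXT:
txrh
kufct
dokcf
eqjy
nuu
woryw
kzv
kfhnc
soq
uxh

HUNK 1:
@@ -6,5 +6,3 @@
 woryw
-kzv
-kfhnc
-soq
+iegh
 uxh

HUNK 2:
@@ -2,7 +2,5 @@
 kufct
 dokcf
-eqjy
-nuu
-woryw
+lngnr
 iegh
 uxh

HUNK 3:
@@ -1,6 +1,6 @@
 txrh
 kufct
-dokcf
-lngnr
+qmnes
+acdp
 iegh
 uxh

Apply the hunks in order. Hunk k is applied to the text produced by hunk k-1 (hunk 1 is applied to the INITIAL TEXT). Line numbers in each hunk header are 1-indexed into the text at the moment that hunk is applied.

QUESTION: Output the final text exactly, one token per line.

Hunk 1: at line 6 remove [kzv,kfhnc,soq] add [iegh] -> 8 lines: txrh kufct dokcf eqjy nuu woryw iegh uxh
Hunk 2: at line 2 remove [eqjy,nuu,woryw] add [lngnr] -> 6 lines: txrh kufct dokcf lngnr iegh uxh
Hunk 3: at line 1 remove [dokcf,lngnr] add [qmnes,acdp] -> 6 lines: txrh kufct qmnes acdp iegh uxh

Answer: txrh
kufct
qmnes
acdp
iegh
uxh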